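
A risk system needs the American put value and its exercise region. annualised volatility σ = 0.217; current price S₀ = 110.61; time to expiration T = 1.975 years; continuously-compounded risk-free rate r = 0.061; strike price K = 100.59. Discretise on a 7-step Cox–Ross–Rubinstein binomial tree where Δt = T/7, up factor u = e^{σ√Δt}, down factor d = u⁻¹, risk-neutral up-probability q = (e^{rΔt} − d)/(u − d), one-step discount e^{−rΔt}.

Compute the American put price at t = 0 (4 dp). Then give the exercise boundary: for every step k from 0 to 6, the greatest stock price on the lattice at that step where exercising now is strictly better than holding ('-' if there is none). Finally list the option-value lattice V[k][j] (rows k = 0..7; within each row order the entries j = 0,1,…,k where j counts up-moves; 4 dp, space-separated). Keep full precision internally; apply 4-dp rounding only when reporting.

price = 4.9438
boundary = - - - 78.2742 69.7525 78.2742 87.8369
tree:
4.9438
8.4425 2.1958
13.9830 4.1104 0.6759
22.3158 7.5085 1.4195 0.0799
30.8375 13.2647 2.9675 0.1793 0.0000
38.4314 22.3158 6.1709 0.4020 0.0000 0.0000
45.1985 30.8375 12.7531 0.9016 0.0000 0.0000 0.0000
51.2290 38.4314 22.3158 2.0220 0.0000 0.0000 0.0000 0.0000

Δt=0.28214  u=1.12217  d=0.89113  q=0.54635  discount=0.98294
step 7 (expiry): payoffs max(K−S,0) = 51.2290 38.4314 22.3158 2.0220 0.0000 0.0000 0.0000 0.0000
step 6: (k=6,j=0): S=55.3915, (K−S)⁺=45.1985, hold=43.4821 ⇒ V=45.1985 exercise | (k=6,j=1): S=69.7525, (K−S)⁺=30.8375, hold=29.1210 ⇒ V=30.8375 exercise | (k=6,j=2): S=87.8369, (K−S)⁺=12.7531, hold=11.0366 ⇒ V=12.7531 exercise | (k=6,j=3): S=110.6100, (K−S)⁺=0.0000, hold=0.9016 ⇒ V=0.9016 continue | (k=6,j=4): S=139.2873, (K−S)⁺=0.0000, hold=0.0000 ⇒ V=0.0000 continue | (k=6,j=5): S=175.3997, (K−S)⁺=0.0000, hold=0.0000 ⇒ V=0.0000 continue | (k=6,j=6): S=220.8747, (K−S)⁺=0.0000, hold=0.0000 ⇒ V=0.0000 continue  boundary S*=87.8369
step 5: (k=5,j=0): S=62.1586, (K−S)⁺=38.4314, hold=36.7150 ⇒ V=38.4314 exercise | (k=5,j=1): S=78.2742, (K−S)⁺=22.3158, hold=20.5994 ⇒ V=22.3158 exercise | (k=5,j=2): S=98.5680, (K−S)⁺=2.0220, hold=6.1709 ⇒ V=6.1709 continue | (k=5,j=3): S=124.1232, (K−S)⁺=0.0000, hold=0.4020 ⇒ V=0.4020 continue | (k=5,j=4): S=156.3040, (K−S)⁺=0.0000, hold=0.0000 ⇒ V=0.0000 continue | (k=5,j=5): S=196.8282, (K−S)⁺=0.0000, hold=0.0000 ⇒ V=0.0000 continue  boundary S*=78.2742
step 4: (k=4,j=0): S=69.7525, (K−S)⁺=30.8375, hold=29.1210 ⇒ V=30.8375 exercise | (k=4,j=1): S=87.8369, (K−S)⁺=12.7531, hold=13.2647 ⇒ V=13.2647 continue | (k=4,j=2): S=110.6100, (K−S)⁺=0.0000, hold=2.9675 ⇒ V=2.9675 continue | (k=4,j=3): S=139.2873, (K−S)⁺=0.0000, hold=0.1793 ⇒ V=0.1793 continue | (k=4,j=4): S=175.3997, (K−S)⁺=0.0000, hold=0.0000 ⇒ V=0.0000 continue  boundary S*=69.7525
step 3: (k=3,j=0): S=78.2742, (K−S)⁺=22.3158, hold=20.8742 ⇒ V=22.3158 exercise | (k=3,j=1): S=98.5680, (K−S)⁺=2.0220, hold=7.5085 ⇒ V=7.5085 continue | (k=3,j=2): S=124.1232, (K−S)⁺=0.0000, hold=1.4195 ⇒ V=1.4195 continue | (k=3,j=3): S=156.3040, (K−S)⁺=0.0000, hold=0.0799 ⇒ V=0.0799 continue  boundary S*=78.2742
step 2: (k=2,j=0): S=87.8369, (K−S)⁺=12.7531, hold=13.9830 ⇒ V=13.9830 continue | (k=2,j=1): S=110.6100, (K−S)⁺=0.0000, hold=4.1104 ⇒ V=4.1104 continue | (k=2,j=2): S=139.2873, (K−S)⁺=0.0000, hold=0.6759 ⇒ V=0.6759 continue  boundary S*=-
step 1: (k=1,j=0): S=98.5680, (K−S)⁺=2.0220, hold=8.4425 ⇒ V=8.4425 continue | (k=1,j=1): S=124.1232, (K−S)⁺=0.0000, hold=2.1958 ⇒ V=2.1958 continue  boundary S*=-
step 0: (k=0,j=0): S=110.6100, (K−S)⁺=0.0000, hold=4.9438 ⇒ V=4.9438 continue  boundary S*=-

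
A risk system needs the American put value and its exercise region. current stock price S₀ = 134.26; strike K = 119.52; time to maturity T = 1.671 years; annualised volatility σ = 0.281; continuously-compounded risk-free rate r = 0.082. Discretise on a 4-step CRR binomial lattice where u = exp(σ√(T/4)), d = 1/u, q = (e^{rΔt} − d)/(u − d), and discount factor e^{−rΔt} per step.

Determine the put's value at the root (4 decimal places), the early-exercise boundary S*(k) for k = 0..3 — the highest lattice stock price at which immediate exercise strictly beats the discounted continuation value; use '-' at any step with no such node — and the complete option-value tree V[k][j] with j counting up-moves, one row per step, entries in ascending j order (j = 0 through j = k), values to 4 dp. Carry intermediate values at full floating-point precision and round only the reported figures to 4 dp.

price = 7.2267
boundary = - - 93.3670 77.8604
tree:
7.2267
13.9966 2.1485
26.1530 4.9424 0.0000
41.6596 11.3692 0.0000 0.0000
54.5908 26.1530 0.0000 0.0000 0.0000

Δt=0.41775, u=1.19916, d=0.83392, q=0.55013, disc=e^(-rΔt)=0.96632
k=4 terminal: V=max(K-S,0) → 54.5908 26.1530 0.0000 0.0000 0.0000
k=3: j=0 S=77.8604 intr=41.6596 cont=37.6347 V=41.6596[EX]; j=1 S=111.9618 intr=7.5582 cont=11.3692 V=11.3692[hold]; j=2 S=160.9991 intr=0.0000 cont=0.0000 V=0.0000[hold]; j=3 S=231.5138 intr=0.0000 cont=0.0000 V=0.0000[hold]  S*(3)=77.8604
k=2: j=0 S=93.3670 intr=26.1530 cont=24.1541 V=26.1530[EX]; j=1 S=134.2600 intr=0.0000 cont=4.9424 V=4.9424[hold]; j=2 S=193.0635 intr=0.0000 cont=0.0000 V=0.0000[hold]  S*(2)=93.3670
k=1: j=0 S=111.9618 intr=7.5582 cont=13.9966 V=13.9966[hold]; j=1 S=160.9991 intr=0.0000 cont=2.1485 V=2.1485[hold]  S*(1)=-
k=0: j=0 S=134.2600 intr=0.0000 cont=7.2267 V=7.2267[hold]  S*(0)=-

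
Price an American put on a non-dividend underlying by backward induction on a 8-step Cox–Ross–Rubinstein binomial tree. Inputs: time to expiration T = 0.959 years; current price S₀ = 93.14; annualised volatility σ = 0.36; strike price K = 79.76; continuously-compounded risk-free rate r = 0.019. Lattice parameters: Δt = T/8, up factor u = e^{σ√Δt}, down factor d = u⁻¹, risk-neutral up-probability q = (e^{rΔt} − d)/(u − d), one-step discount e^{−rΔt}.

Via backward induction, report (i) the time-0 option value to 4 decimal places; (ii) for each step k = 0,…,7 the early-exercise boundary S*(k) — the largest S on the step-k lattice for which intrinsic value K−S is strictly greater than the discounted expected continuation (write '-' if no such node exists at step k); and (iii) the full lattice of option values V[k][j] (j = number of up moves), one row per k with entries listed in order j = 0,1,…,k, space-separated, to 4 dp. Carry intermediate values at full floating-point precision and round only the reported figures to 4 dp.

price = 6.3537
boundary = - - - - - 49.9434 56.5731 64.0828
tree:
6.3537
9.2159 3.2583
13.0196 5.1062 1.2559
17.8319 7.8265 2.1598 0.2748
23.5502 11.6724 3.6639 0.5276 0.0000
29.8166 16.8193 6.1075 1.0130 0.0000 0.0000
35.6694 23.1869 9.9459 1.9450 0.0000 0.0000 0.0000
40.8362 29.8166 15.6772 3.7345 0.0000 0.0000 0.0000 0.0000
45.3976 35.6694 23.1869 7.1706 0.0000 0.0000 0.0000 0.0000 0.0000

params: Δt=0.11987 u=1.13274 d=0.88281 q=0.47800 e^(-rΔt)=0.99772
t_8 payoffs: 45.3976 35.6694 23.1869 7.1706 0.0000 0.0000 0.0000 0.0000 0.0000
t_7: node(7,0) S=38.9238 payoff=40.8362 vs cont=40.6548 → 40.8362 [stop]  node(7,1) S=49.9434 payoff=29.8166 vs cont=29.6351 → 29.8166 [stop]  node(7,2) S=64.0828 payoff=15.6772 vs cont=15.4958 → 15.6772 [stop]  node(7,3) S=82.2251 payoff=0.0000 vs cont=3.7345 → 3.7345 [wait]  node(7,4) S=105.5037 payoff=0.0000 vs cont=0.0000 → 0.0000 [wait]  node(7,5) S=135.3727 payoff=0.0000 vs cont=0.0000 → 0.0000 [wait]  node(7,6) S=173.6978 payoff=0.0000 vs cont=0.0000 → 0.0000 [wait]  node(7,7) S=222.8731 payoff=0.0000 vs cont=0.0000 → 0.0000 [wait]  ⇒ S*(7)=64.0828
t_6: node(6,0) S=44.0906 payoff=35.6694 vs cont=35.4879 → 35.6694 [stop]  node(6,1) S=56.5731 payoff=23.1869 vs cont=23.0055 → 23.1869 [stop]  node(6,2) S=72.5894 payoff=7.1706 vs cont=9.9459 → 9.9459 [wait]  node(6,3) S=93.1400 payoff=0.0000 vs cont=1.9450 → 1.9450 [wait]  node(6,4) S=119.5087 payoff=0.0000 vs cont=0.0000 → 0.0000 [wait]  node(6,5) S=153.3426 payoff=0.0000 vs cont=0.0000 → 0.0000 [wait]  node(6,6) S=196.7551 payoff=0.0000 vs cont=0.0000 → 0.0000 [wait]  ⇒ S*(6)=56.5731
t_5: node(5,0) S=49.9434 payoff=29.8166 vs cont=29.6351 → 29.8166 [stop]  node(5,1) S=64.0828 payoff=15.6772 vs cont=16.8193 → 16.8193 [wait]  node(5,2) S=82.2251 payoff=0.0000 vs cont=6.1075 → 6.1075 [wait]  node(5,3) S=105.5037 payoff=0.0000 vs cont=1.0130 → 1.0130 [wait]  node(5,4) S=135.3727 payoff=0.0000 vs cont=0.0000 → 0.0000 [wait]  node(5,5) S=173.6978 payoff=0.0000 vs cont=0.0000 → 0.0000 [wait]  ⇒ S*(5)=49.9434
t_4: node(4,0) S=56.5731 payoff=23.1869 vs cont=23.5502 → 23.5502 [wait]  node(4,1) S=72.5894 payoff=7.1706 vs cont=11.6724 → 11.6724 [wait]  node(4,2) S=93.1400 payoff=0.0000 vs cont=3.6639 → 3.6639 [wait]  node(4,3) S=119.5087 payoff=0.0000 vs cont=0.5276 → 0.5276 [wait]  node(4,4) S=153.3426 payoff=0.0000 vs cont=0.0000 → 0.0000 [wait]  ⇒ S*(4)=-
t_3: node(3,0) S=64.0828 payoff=15.6772 vs cont=17.8319 → 17.8319 [wait]  node(3,1) S=82.2251 payoff=0.0000 vs cont=7.8265 → 7.8265 [wait]  node(3,2) S=105.5037 payoff=0.0000 vs cont=2.1598 → 2.1598 [wait]  node(3,3) S=135.3727 payoff=0.0000 vs cont=0.2748 → 0.2748 [wait]  ⇒ S*(3)=-
t_2: node(2,0) S=72.5894 payoff=7.1706 vs cont=13.0196 → 13.0196 [wait]  node(2,1) S=93.1400 payoff=0.0000 vs cont=5.1062 → 5.1062 [wait]  node(2,2) S=119.5087 payoff=0.0000 vs cont=1.2559 → 1.2559 [wait]  ⇒ S*(2)=-
t_1: node(1,0) S=82.2251 payoff=0.0000 vs cont=9.2159 → 9.2159 [wait]  node(1,1) S=105.5037 payoff=0.0000 vs cont=3.2583 → 3.2583 [wait]  ⇒ S*(1)=-
t_0: node(0,0) S=93.1400 payoff=0.0000 vs cont=6.3537 → 6.3537 [wait]  ⇒ S*(0)=-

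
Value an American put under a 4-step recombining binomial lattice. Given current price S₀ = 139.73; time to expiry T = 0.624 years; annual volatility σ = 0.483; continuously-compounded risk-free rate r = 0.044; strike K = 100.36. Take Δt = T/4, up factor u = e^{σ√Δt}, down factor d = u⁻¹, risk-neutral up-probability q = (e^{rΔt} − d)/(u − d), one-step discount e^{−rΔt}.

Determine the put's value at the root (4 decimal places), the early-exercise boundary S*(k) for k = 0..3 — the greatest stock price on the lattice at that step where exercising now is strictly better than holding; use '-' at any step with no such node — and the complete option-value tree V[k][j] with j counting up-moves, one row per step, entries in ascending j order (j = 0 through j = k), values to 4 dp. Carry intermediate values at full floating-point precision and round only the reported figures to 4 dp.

price = 4.1415
boundary = - - - 78.8386
tree:
4.1415
7.2339 0.7205
12.5365 1.3697 0.0000
21.5214 2.6042 0.0000 0.0000
35.2139 4.9510 0.0000 0.0000 0.0000

Δt=0.15600, u=1.21018, d=0.82632, q=0.47039, disc=e^(-rΔt)=0.99316
k=4 terminal: V=max(K-S,0) → 35.2139 4.9510 0.0000 0.0000 0.0000
k=3: j=0 S=78.8386 intr=21.5214 cont=20.8349 V=21.5214[EX]; j=1 S=115.4621 intr=0.0000 cont=2.6042 V=2.6042[hold]; j=2 S=169.0986 intr=0.0000 cont=0.0000 V=0.0000[hold]; j=3 S=247.6512 intr=0.0000 cont=0.0000 V=0.0000[hold]  S*(3)=78.8386
k=2: j=0 S=95.4090 intr=4.9510 cont=12.5365 V=12.5365[hold]; j=1 S=139.7300 intr=0.0000 cont=1.3697 V=1.3697[hold]; j=2 S=204.6398 intr=0.0000 cont=0.0000 V=0.0000[hold]  S*(2)=-
k=1: j=0 S=115.4621 intr=0.0000 cont=7.2339 V=7.2339[hold]; j=1 S=169.0986 intr=0.0000 cont=0.7205 V=0.7205[hold]  S*(1)=-
k=0: j=0 S=139.7300 intr=0.0000 cont=4.1415 V=4.1415[hold]  S*(0)=-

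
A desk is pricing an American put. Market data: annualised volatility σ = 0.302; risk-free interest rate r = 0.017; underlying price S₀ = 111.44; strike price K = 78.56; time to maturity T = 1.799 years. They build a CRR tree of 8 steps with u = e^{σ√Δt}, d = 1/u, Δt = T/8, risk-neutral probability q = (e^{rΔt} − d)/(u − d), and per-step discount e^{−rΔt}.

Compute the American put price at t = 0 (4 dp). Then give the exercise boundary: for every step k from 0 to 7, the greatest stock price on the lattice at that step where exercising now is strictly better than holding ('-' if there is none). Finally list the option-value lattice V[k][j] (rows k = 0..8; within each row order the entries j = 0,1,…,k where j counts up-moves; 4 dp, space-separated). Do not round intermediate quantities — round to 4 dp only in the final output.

params: Δt=0.22487 u=1.15397 d=0.86657 q=0.47759 e^(-rΔt)=0.99618
t_8 payoffs: 43.1216 31.3683 15.7169 0.0000 0.0000 0.0000 0.0000 0.0000 0.0000
t_7: node(7,0) S=40.8950 payoff=37.6650 vs cont=37.3653 → 37.6650 [stop]  node(7,1) S=54.4580 payoff=24.1020 vs cont=23.8023 → 24.1020 [stop]  node(7,2) S=72.5193 payoff=6.0407 vs cont=8.1794 → 8.1794 [wait]  node(7,3) S=96.5707 payoff=0.0000 vs cont=0.0000 → 0.0000 [wait]  node(7,4) S=128.5988 payoff=0.0000 vs cont=0.0000 → 0.0000 [wait]  node(7,5) S=171.2493 payoff=0.0000 vs cont=0.0000 → 0.0000 [wait]  node(7,6) S=228.0451 payoff=0.0000 vs cont=0.0000 → 0.0000 [wait]  node(7,7) S=303.6774 payoff=0.0000 vs cont=0.0000 → 0.0000 [wait]  ⇒ S*(7)=54.4580
t_6: node(6,0) S=47.1917 payoff=31.3683 vs cont=31.0685 → 31.3683 [stop]  node(6,1) S=62.8431 payoff=15.7169 vs cont=16.4347 → 16.4347 [wait]  node(6,2) S=83.6853 payoff=0.0000 vs cont=4.2567 → 4.2567 [wait]  node(6,3) S=111.4400 payoff=0.0000 vs cont=0.0000 → 0.0000 [wait]  node(6,4) S=148.3997 payoff=0.0000 vs cont=0.0000 → 0.0000 [wait]  node(6,5) S=197.6172 payoff=0.0000 vs cont=0.0000 → 0.0000 [wait]  node(6,6) S=263.1580 payoff=0.0000 vs cont=0.0000 → 0.0000 [wait]  ⇒ S*(6)=47.1917
t_5: node(5,0) S=54.4580 payoff=24.1020 vs cont=24.1437 → 24.1437 [wait]  node(5,1) S=72.5193 payoff=6.0407 vs cont=10.5782 → 10.5782 [wait]  node(5,2) S=96.5707 payoff=0.0000 vs cont=2.2153 → 2.2153 [wait]  node(5,3) S=128.5988 payoff=0.0000 vs cont=0.0000 → 0.0000 [wait]  node(5,4) S=171.2493 payoff=0.0000 vs cont=0.0000 → 0.0000 [wait]  node(5,5) S=228.0451 payoff=0.0000 vs cont=0.0000 → 0.0000 [wait]  ⇒ S*(5)=-
t_4: node(4,0) S=62.8431 payoff=15.7169 vs cont=17.5976 → 17.5976 [wait]  node(4,1) S=83.6853 payoff=0.0000 vs cont=6.5591 → 6.5591 [wait]  node(4,2) S=111.4400 payoff=0.0000 vs cont=1.1529 → 1.1529 [wait]  node(4,3) S=148.3997 payoff=0.0000 vs cont=0.0000 → 0.0000 [wait]  node(4,4) S=197.6172 payoff=0.0000 vs cont=0.0000 → 0.0000 [wait]  ⇒ S*(4)=-
t_3: node(3,0) S=72.5193 payoff=6.0407 vs cont=12.2787 → 12.2787 [wait]  node(3,1) S=96.5707 payoff=0.0000 vs cont=3.9620 → 3.9620 [wait]  node(3,2) S=128.5988 payoff=0.0000 vs cont=0.6000 → 0.6000 [wait]  node(3,3) S=171.2493 payoff=0.0000 vs cont=0.0000 → 0.0000 [wait]  ⇒ S*(3)=-
t_2: node(2,0) S=83.6853 payoff=0.0000 vs cont=8.2751 → 8.2751 [wait]  node(2,1) S=111.4400 payoff=0.0000 vs cont=2.3474 → 2.3474 [wait]  node(2,2) S=148.3997 payoff=0.0000 vs cont=0.3122 → 0.3122 [wait]  ⇒ S*(2)=-
t_1: node(1,0) S=96.5707 payoff=0.0000 vs cont=5.4233 → 5.4233 [wait]  node(1,1) S=128.5988 payoff=0.0000 vs cont=1.3702 → 1.3702 [wait]  ⇒ S*(1)=-
t_0: node(0,0) S=111.4400 payoff=0.0000 vs cont=3.4743 → 3.4743 [wait]  ⇒ S*(0)=-

price = 3.4743
boundary = - - - - - - 47.1917 54.4580
tree:
3.4743
5.4233 1.3702
8.2751 2.3474 0.3122
12.2787 3.9620 0.6000 0.0000
17.5976 6.5591 1.1529 0.0000 0.0000
24.1437 10.5782 2.2153 0.0000 0.0000 0.0000
31.3683 16.4347 4.2567 0.0000 0.0000 0.0000 0.0000
37.6650 24.1020 8.1794 0.0000 0.0000 0.0000 0.0000 0.0000
43.1216 31.3683 15.7169 0.0000 0.0000 0.0000 0.0000 0.0000 0.0000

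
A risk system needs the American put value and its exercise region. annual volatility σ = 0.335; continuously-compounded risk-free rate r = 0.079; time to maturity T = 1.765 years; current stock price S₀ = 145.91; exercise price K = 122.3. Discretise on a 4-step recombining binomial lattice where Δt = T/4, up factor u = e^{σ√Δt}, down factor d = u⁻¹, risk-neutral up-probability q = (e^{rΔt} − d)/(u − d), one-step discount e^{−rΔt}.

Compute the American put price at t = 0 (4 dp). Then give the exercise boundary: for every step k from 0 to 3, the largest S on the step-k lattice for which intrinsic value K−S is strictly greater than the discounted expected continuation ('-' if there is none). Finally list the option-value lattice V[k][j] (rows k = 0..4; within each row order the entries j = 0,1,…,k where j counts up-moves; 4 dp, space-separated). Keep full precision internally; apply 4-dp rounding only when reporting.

price = 8.9318
boundary = - - 93.4972 74.8437
tree:
8.9318
16.3328 2.8042
28.8028 6.0956 0.0000
47.4563 13.2503 0.0000 0.0000
62.3882 28.8028 0.0000 0.0000 0.0000

Δt=0.44125, u=1.24923, d=0.80049, q=0.52365, disc=e^(-rΔt)=0.96574
k=4 terminal: V=max(K-S,0) → 62.3882 28.8028 0.0000 0.0000 0.0000
k=3: j=0 S=74.8437 intr=47.4563 cont=43.2665 V=47.4563[EX]; j=1 S=116.7997 intr=5.5003 cont=13.2503 V=13.2503[hold]; j=2 S=182.2755 intr=0.0000 cont=0.0000 V=0.0000[hold]; j=3 S=284.4558 intr=0.0000 cont=0.0000 V=0.0000[hold]  S*(3)=74.8437
k=2: j=0 S=93.4972 intr=28.8028 cont=28.5323 V=28.8028[EX]; j=1 S=145.9100 intr=0.0000 cont=6.0956 V=6.0956[hold]; j=2 S=227.7045 intr=0.0000 cont=0.0000 V=0.0000[hold]  S*(2)=93.4972
k=1: j=0 S=116.7997 intr=5.5003 cont=16.3328 V=16.3328[hold]; j=1 S=182.2755 intr=0.0000 cont=2.8042 V=2.8042[hold]  S*(1)=-
k=0: j=0 S=145.9100 intr=0.0000 cont=8.9318 V=8.9318[hold]  S*(0)=-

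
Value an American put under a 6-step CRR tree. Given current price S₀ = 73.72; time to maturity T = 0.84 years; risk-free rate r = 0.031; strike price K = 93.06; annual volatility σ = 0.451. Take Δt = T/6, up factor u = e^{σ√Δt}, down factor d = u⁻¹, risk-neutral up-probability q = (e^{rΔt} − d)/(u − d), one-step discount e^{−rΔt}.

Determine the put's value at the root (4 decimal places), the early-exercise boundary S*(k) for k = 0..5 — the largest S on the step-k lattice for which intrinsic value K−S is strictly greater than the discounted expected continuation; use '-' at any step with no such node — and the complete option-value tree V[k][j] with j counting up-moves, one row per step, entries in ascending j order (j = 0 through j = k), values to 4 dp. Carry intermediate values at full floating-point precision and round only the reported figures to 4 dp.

params: Δt=0.14000 u=1.18382 d=0.84472 q=0.47074 e^(-rΔt)=0.99567
t_6 payoffs: 66.2766 55.5248 40.4568 19.3400 0.0000 0.0000 0.0000
t_5: node(5,0) S=31.7068 payoff=61.3532 vs cont=60.9502 → 61.3532 [stop]  node(5,1) S=44.4350 payoff=48.6250 vs cont=48.2220 → 48.6250 [stop]  node(5,2) S=62.2728 payoff=30.7872 vs cont=30.3842 → 30.7872 [stop]  node(5,3) S=87.2714 payoff=5.7886 vs cont=10.1916 → 10.1916 [wait]  node(5,4) S=122.3053 payoff=0.0000 vs cont=0.0000 → 0.0000 [wait]  node(5,5) S=171.4031 payoff=0.0000 vs cont=0.0000 → 0.0000 [wait]  ⇒ S*(5)=62.2728
t_4: node(4,0) S=37.5352 payoff=55.5248 vs cont=55.1218 → 55.5248 [stop]  node(4,1) S=52.6032 payoff=40.4568 vs cont=40.0538 → 40.4568 [stop]  node(4,2) S=73.7200 payoff=19.3400 vs cont=21.0007 → 21.0007 [wait]  node(4,3) S=103.3139 payoff=0.0000 vs cont=5.3706 → 5.3706 [wait]  node(4,4) S=144.7878 payoff=0.0000 vs cont=0.0000 → 0.0000 [wait]  ⇒ S*(4)=52.6032
t_3: node(3,0) S=44.4350 payoff=48.6250 vs cont=48.2220 → 48.6250 [stop]  node(3,1) S=62.2728 payoff=30.7872 vs cont=31.1625 → 31.1625 [wait]  node(3,2) S=87.2714 payoff=5.7886 vs cont=13.5839 → 13.5839 [wait]  node(3,3) S=122.3053 payoff=0.0000 vs cont=2.8302 → 2.8302 [wait]  ⇒ S*(3)=44.4350
t_2: node(2,0) S=52.6032 payoff=40.4568 vs cont=40.2297 → 40.4568 [stop]  node(2,1) S=73.7200 payoff=19.3400 vs cont=22.7885 → 22.7885 [wait]  node(2,2) S=103.3139 payoff=0.0000 vs cont=8.4848 → 8.4848 [wait]  ⇒ S*(2)=52.6032
t_1: node(1,0) S=62.2728 payoff=30.7872 vs cont=32.0005 → 32.0005 [wait]  node(1,1) S=87.2714 payoff=5.7886 vs cont=15.9857 → 15.9857 [wait]  ⇒ S*(1)=-
t_0: node(0,0) S=73.7200 payoff=19.3400 vs cont=24.3557 → 24.3557 [wait]  ⇒ S*(0)=-

price = 24.3557
boundary = - - 52.6032 44.4350 52.6032 62.2728
tree:
24.3557
32.0005 15.9857
40.4568 22.7885 8.4848
48.6250 31.1625 13.5839 2.8302
55.5248 40.4568 21.0007 5.3706 0.0000
61.3532 48.6250 30.7872 10.1916 0.0000 0.0000
66.2766 55.5248 40.4568 19.3400 0.0000 0.0000 0.0000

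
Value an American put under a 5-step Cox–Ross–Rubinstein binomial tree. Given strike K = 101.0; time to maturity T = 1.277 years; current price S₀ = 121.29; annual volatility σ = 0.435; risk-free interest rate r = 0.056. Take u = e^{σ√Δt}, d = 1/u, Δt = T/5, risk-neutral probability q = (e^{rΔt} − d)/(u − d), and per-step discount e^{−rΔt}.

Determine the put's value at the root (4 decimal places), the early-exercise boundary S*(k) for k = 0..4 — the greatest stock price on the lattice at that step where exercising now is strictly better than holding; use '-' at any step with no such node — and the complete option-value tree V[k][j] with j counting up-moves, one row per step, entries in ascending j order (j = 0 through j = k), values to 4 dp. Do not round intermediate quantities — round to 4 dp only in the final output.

Δt=0.25540  u=1.24587  d=0.80265  q=0.47776  discount=0.98580
step 5 (expiry): payoffs max(K−S,0) = 60.5930 38.2803 3.6466 0.0000 0.0000 0.0000
step 4: (k=4,j=0): S=50.3419, (K−S)⁺=50.6581, hold=49.2238 ⇒ V=50.6581 exercise | (k=4,j=1): S=78.1407, (K−S)⁺=22.8593, hold=21.4250 ⇒ V=22.8593 exercise | (k=4,j=2): S=121.2900, (K−S)⁺=0.0000, hold=1.8773 ⇒ V=1.8773 continue | (k=4,j=3): S=188.2663, (K−S)⁺=0.0000, hold=0.0000 ⇒ V=0.0000 continue | (k=4,j=4): S=292.2268, (K−S)⁺=0.0000, hold=0.0000 ⇒ V=0.0000 continue  boundary S*=78.1407
step 3: (k=3,j=0): S=62.7197, (K−S)⁺=38.2803, hold=36.8461 ⇒ V=38.2803 exercise | (k=3,j=1): S=97.3534, (K−S)⁺=3.6466, hold=12.6526 ⇒ V=12.6526 continue | (k=3,j=2): S=151.1119, (K−S)⁺=0.0000, hold=0.9665 ⇒ V=0.9665 continue | (k=3,j=3): S=234.5558, (K−S)⁺=0.0000, hold=0.0000 ⇒ V=0.0000 continue  boundary S*=62.7197
step 2: (k=2,j=0): S=78.1407, (K−S)⁺=22.8593, hold=25.6667 ⇒ V=25.6667 continue | (k=2,j=1): S=121.2900, (K−S)⁺=0.0000, hold=6.9690 ⇒ V=6.9690 continue | (k=2,j=2): S=188.2663, (K−S)⁺=0.0000, hold=0.4976 ⇒ V=0.4976 continue  boundary S*=-
step 1: (k=1,j=0): S=97.3534, (K−S)⁺=3.6466, hold=16.4960 ⇒ V=16.4960 continue | (k=1,j=1): S=151.1119, (K−S)⁺=0.0000, hold=3.8222 ⇒ V=3.8222 continue  boundary S*=-
step 0: (k=0,j=0): S=121.2900, (K−S)⁺=0.0000, hold=10.2927 ⇒ V=10.2927 continue  boundary S*=-

price = 10.2927
boundary = - - - 62.7197 78.1407
tree:
10.2927
16.4960 3.8222
25.6667 6.9690 0.4976
38.2803 12.6526 0.9665 0.0000
50.6581 22.8593 1.8773 0.0000 0.0000
60.5930 38.2803 3.6466 0.0000 0.0000 0.0000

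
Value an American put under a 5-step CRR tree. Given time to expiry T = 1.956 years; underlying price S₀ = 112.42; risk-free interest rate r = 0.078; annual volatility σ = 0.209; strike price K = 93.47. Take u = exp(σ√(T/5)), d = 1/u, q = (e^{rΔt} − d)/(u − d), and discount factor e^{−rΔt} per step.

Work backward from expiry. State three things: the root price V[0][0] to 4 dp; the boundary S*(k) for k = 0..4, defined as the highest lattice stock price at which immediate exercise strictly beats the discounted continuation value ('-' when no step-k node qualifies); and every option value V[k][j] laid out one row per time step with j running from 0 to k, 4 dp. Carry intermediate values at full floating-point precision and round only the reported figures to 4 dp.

price = 1.9178
boundary = - - - 75.9503 66.6435
tree:
1.9178
4.1242 0.4576
8.6510 1.1382 0.0000
17.5197 2.8313 0.0000 0.0000
26.8265 7.0430 0.0000 0.0000 0.0000
34.9928 17.5197 0.0000 0.0000 0.0000 0.0000

Δt=0.39120, u=1.13965, d=0.87746, q=0.58554, disc=e^(-rΔt)=0.96995
k=5 terminal: V=max(K-S,0) → 34.9928 17.5197 0.0000 0.0000 0.0000 0.0000
k=4: j=0 S=66.6435 intr=26.8265 cont=24.0175 V=26.8265[EX]; j=1 S=86.5567 intr=6.9133 cont=7.0430 V=7.0430[hold]; j=2 S=112.4200 intr=0.0000 cont=0.0000 V=0.0000[hold]; j=3 S=146.0113 intr=0.0000 cont=0.0000 V=0.0000[hold]; j=4 S=189.6398 intr=0.0000 cont=0.0000 V=0.0000[hold]  S*(4)=66.6435
k=3: j=0 S=75.9503 intr=17.5197 cont=14.7844 V=17.5197[EX]; j=1 S=98.6443 intr=0.0000 cont=2.8313 V=2.8313[hold]; j=2 S=128.1194 intr=0.0000 cont=0.0000 V=0.0000[hold]; j=3 S=166.4018 intr=0.0000 cont=0.0000 V=0.0000[hold]  S*(3)=75.9503
k=2: j=0 S=86.5567 intr=6.9133 cont=8.6510 V=8.6510[hold]; j=1 S=112.4200 intr=0.0000 cont=1.1382 V=1.1382[hold]; j=2 S=146.0113 intr=0.0000 cont=0.0000 V=0.0000[hold]  S*(2)=-
k=1: j=0 S=98.6443 intr=0.0000 cont=4.1242 V=4.1242[hold]; j=1 S=128.1194 intr=0.0000 cont=0.4576 V=0.4576[hold]  S*(1)=-
k=0: j=0 S=112.4200 intr=0.0000 cont=1.9178 V=1.9178[hold]  S*(0)=-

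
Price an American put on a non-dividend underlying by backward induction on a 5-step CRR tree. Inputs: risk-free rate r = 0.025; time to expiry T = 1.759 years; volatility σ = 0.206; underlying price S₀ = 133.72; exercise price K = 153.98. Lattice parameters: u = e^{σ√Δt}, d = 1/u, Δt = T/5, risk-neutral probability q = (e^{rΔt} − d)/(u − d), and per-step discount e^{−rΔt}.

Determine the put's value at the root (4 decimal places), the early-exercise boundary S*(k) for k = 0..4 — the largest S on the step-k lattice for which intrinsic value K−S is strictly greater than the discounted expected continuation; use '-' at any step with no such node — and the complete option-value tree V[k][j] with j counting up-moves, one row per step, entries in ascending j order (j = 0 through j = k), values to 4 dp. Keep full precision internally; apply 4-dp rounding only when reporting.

price = 24.4636
boundary = - 118.3402 104.7294 118.3402 133.7200
tree:
24.4636
35.6398 13.9605
49.2506 22.7984 5.5605
61.2960 35.6398 10.6375 0.6922
71.9561 49.2506 20.2600 1.4123 0.0000
81.3900 61.2960 35.6398 2.8814 0.0000 0.0000

Δt=0.35180, u=1.12996, d=0.88499, q=0.50555, disc=e^(-rΔt)=0.99124
k=5 terminal: V=max(K-S,0) → 81.3900 61.2960 35.6398 2.8814 0.0000 0.0000
k=4: j=0 S=82.0239 intr=71.9561 cont=70.6077 V=71.9561[EX]; j=1 S=104.7294 intr=49.2506 cont=47.9023 V=49.2506[EX]; j=2 S=133.7200 intr=20.2600 cont=18.9117 V=20.2600[EX]; j=3 S=170.7357 intr=0.0000 cont=1.4123 V=1.4123[hold]; j=4 S=217.9978 intr=0.0000 cont=0.0000 V=0.0000[hold]  S*(4)=133.7200
k=3: j=0 S=92.6840 intr=61.2960 cont=59.9477 V=61.2960[EX]; j=1 S=118.3402 intr=35.6398 cont=34.2914 V=35.6398[EX]; j=2 S=151.0986 intr=2.8814 cont=10.6375 V=10.6375[hold]; j=3 S=192.9249 intr=0.0000 cont=0.6922 V=0.6922[hold]  S*(3)=118.3402
k=2: j=0 S=104.7294 intr=49.2506 cont=47.9023 V=49.2506[EX]; j=1 S=133.7200 intr=20.2600 cont=22.7984 V=22.7984[hold]; j=2 S=170.7357 intr=0.0000 cont=5.5605 V=5.5605[hold]  S*(2)=104.7294
k=1: j=0 S=118.3402 intr=35.6398 cont=35.5635 V=35.6398[EX]; j=1 S=151.0986 intr=2.8814 cont=13.9605 V=13.9605[hold]  S*(1)=118.3402
k=0: j=0 S=133.7200 intr=20.2600 cont=24.4636 V=24.4636[hold]  S*(0)=-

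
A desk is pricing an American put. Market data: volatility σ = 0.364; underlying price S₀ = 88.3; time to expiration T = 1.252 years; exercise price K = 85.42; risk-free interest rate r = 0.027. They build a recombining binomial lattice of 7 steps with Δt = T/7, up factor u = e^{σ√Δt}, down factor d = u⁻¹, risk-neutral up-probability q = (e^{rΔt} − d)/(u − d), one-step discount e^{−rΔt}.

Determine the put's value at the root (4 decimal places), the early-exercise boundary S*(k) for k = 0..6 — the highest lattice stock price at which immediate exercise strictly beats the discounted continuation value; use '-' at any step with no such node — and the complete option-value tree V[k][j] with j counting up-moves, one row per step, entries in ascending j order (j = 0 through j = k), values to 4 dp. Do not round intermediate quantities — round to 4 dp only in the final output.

price = 11.8222
boundary = - - - - 47.7021 55.6408 64.9007
tree:
11.8222
16.6608 6.6423
22.7490 10.1612 2.8553
29.9296 15.1145 4.8386 0.7118
37.7179 21.7025 8.0518 1.3683 0.0000
44.5239 29.7792 13.0760 2.6302 0.0000 0.0000
50.3589 37.7179 20.5193 5.0558 0.0000 0.0000 0.0000
55.3613 44.5239 29.7792 9.7184 0.0000 0.0000 0.0000 0.0000

params: Δt=0.17886 u=1.16642 d=0.85732 q=0.47725 e^(-rΔt)=0.99518
t_7 payoffs: 55.3613 44.5239 29.7792 9.7184 0.0000 0.0000 0.0000 0.0000
t_6: node(6,0) S=35.0611 payoff=50.3589 vs cont=49.9473 → 50.3589 [stop]  node(6,1) S=47.7021 payoff=37.7179 vs cont=37.3064 → 37.7179 [stop]  node(6,2) S=64.9007 payoff=20.5193 vs cont=20.1078 → 20.5193 [stop]  node(6,3) S=88.3000 payoff=0.0000 vs cont=5.0558 → 5.0558 [wait]  node(6,4) S=120.1357 payoff=0.0000 vs cont=0.0000 → 0.0000 [wait]  node(6,5) S=163.4496 payoff=0.0000 vs cont=0.0000 → 0.0000 [wait]  node(6,6) S=222.3798 payoff=0.0000 vs cont=0.0000 → 0.0000 [wait]  ⇒ S*(6)=64.9007
t_5: node(5,0) S=40.8961 payoff=44.5239 vs cont=44.1124 → 44.5239 [stop]  node(5,1) S=55.6408 payoff=29.7792 vs cont=29.3677 → 29.7792 [stop]  node(5,2) S=75.7016 payoff=9.7184 vs cont=13.0760 → 13.0760 [wait]  node(5,3) S=102.9951 payoff=0.0000 vs cont=2.6302 → 2.6302 [wait]  node(5,4) S=140.1290 payoff=0.0000 vs cont=0.0000 → 0.0000 [wait]  node(5,5) S=190.6512 payoff=0.0000 vs cont=0.0000 → 0.0000 [wait]  ⇒ S*(5)=55.6408
t_4: node(4,0) S=47.7021 payoff=37.7179 vs cont=37.3064 → 37.7179 [stop]  node(4,1) S=64.9007 payoff=20.5193 vs cont=21.7025 → 21.7025 [wait]  node(4,2) S=88.3000 payoff=0.0000 vs cont=8.0518 → 8.0518 [wait]  node(4,3) S=120.1357 payoff=0.0000 vs cont=1.3683 → 1.3683 [wait]  node(4,4) S=163.4496 payoff=0.0000 vs cont=0.0000 → 0.0000 [wait]  ⇒ S*(4)=47.7021
t_3: node(3,0) S=55.6408 payoff=29.7792 vs cont=29.9296 → 29.9296 [wait]  node(3,1) S=75.7016 payoff=9.7184 vs cont=15.1145 → 15.1145 [wait]  node(3,2) S=102.9951 payoff=0.0000 vs cont=4.8386 → 4.8386 [wait]  node(3,3) S=140.1290 payoff=0.0000 vs cont=0.7118 → 0.7118 [wait]  ⇒ S*(3)=-
t_2: node(2,0) S=64.9007 payoff=20.5193 vs cont=22.7490 → 22.7490 [wait]  node(2,1) S=88.3000 payoff=0.0000 vs cont=10.1612 → 10.1612 [wait]  node(2,2) S=120.1357 payoff=0.0000 vs cont=2.8553 → 2.8553 [wait]  ⇒ S*(2)=-
t_1: node(1,0) S=75.7016 payoff=9.7184 vs cont=16.6608 → 16.6608 [wait]  node(1,1) S=102.9951 payoff=0.0000 vs cont=6.6423 → 6.6423 [wait]  ⇒ S*(1)=-
t_0: node(0,0) S=88.3000 payoff=0.0000 vs cont=11.8222 → 11.8222 [wait]  ⇒ S*(0)=-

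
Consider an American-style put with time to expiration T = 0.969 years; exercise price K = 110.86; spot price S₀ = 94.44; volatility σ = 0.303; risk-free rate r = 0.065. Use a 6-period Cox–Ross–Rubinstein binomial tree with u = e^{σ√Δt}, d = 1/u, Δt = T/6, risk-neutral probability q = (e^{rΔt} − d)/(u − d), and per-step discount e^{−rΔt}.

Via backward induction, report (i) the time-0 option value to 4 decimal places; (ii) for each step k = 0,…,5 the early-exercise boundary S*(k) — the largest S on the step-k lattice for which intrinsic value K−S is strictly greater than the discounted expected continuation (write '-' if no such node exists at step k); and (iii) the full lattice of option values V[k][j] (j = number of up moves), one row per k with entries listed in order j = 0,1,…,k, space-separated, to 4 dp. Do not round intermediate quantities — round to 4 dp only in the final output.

price = 19.1236
boundary = - 83.6129 74.0271 83.6129 74.0271 83.6129
tree:
19.1236
27.2471 11.7999
36.8329 18.3147 5.8537
45.3198 27.2471 10.2058 1.8398
52.8336 36.8329 17.1527 3.8162 0.0000
59.4861 45.3198 27.2471 7.9159 0.0000 0.0000
65.3758 52.8336 36.8329 16.4200 0.0000 0.0000 0.0000

params: Δt=0.16150 u=1.12949 d=0.88535 q=0.51282 e^(-rΔt)=0.98956
t_6 payoffs: 65.3758 52.8336 36.8329 16.4200 0.0000 0.0000 0.0000
t_5: node(5,0) S=51.3739 payoff=59.4861 vs cont=58.3284 → 59.4861 [stop]  node(5,1) S=65.5402 payoff=45.3198 vs cont=44.1621 → 45.3198 [stop]  node(5,2) S=83.6129 payoff=27.2471 vs cont=26.0894 → 27.2471 [stop]  node(5,3) S=106.6691 payoff=4.1909 vs cont=7.9159 → 7.9159 [wait]  node(5,4) S=136.0830 payoff=0.0000 vs cont=0.0000 → 0.0000 [wait]  node(5,5) S=173.6078 payoff=0.0000 vs cont=0.0000 → 0.0000 [wait]  ⇒ S*(5)=83.6129
t_4: node(4,0) S=58.0264 payoff=52.8336 vs cont=51.6760 → 52.8336 [stop]  node(4,1) S=74.0271 payoff=36.8329 vs cont=35.6752 → 36.8329 [stop]  node(4,2) S=94.4400 payoff=16.4200 vs cont=17.1527 → 17.1527 [wait]  node(4,3) S=120.4818 payoff=0.0000 vs cont=3.8162 → 3.8162 [wait]  node(4,4) S=153.7045 payoff=0.0000 vs cont=0.0000 → 0.0000 [wait]  ⇒ S*(4)=74.0271
t_3: node(3,0) S=65.5402 payoff=45.3198 vs cont=44.1621 → 45.3198 [stop]  node(3,1) S=83.6129 payoff=27.2471 vs cont=26.4612 → 27.2471 [stop]  node(3,2) S=106.6691 payoff=4.1909 vs cont=10.2058 → 10.2058 [wait]  node(3,3) S=136.0830 payoff=0.0000 vs cont=1.8398 → 1.8398 [wait]  ⇒ S*(3)=83.6129
t_2: node(2,0) S=74.0271 payoff=36.8329 vs cont=35.6752 → 36.8329 [stop]  node(2,1) S=94.4400 payoff=16.4200 vs cont=18.3147 → 18.3147 [wait]  node(2,2) S=120.4818 payoff=0.0000 vs cont=5.8537 → 5.8537 [wait]  ⇒ S*(2)=74.0271
t_1: node(1,0) S=83.6129 payoff=27.2471 vs cont=27.0509 → 27.2471 [stop]  node(1,1) S=106.6691 payoff=4.1909 vs cont=11.7999 → 11.7999 [wait]  ⇒ S*(1)=83.6129
t_0: node(0,0) S=94.4400 payoff=16.4200 vs cont=19.1236 → 19.1236 [wait]  ⇒ S*(0)=-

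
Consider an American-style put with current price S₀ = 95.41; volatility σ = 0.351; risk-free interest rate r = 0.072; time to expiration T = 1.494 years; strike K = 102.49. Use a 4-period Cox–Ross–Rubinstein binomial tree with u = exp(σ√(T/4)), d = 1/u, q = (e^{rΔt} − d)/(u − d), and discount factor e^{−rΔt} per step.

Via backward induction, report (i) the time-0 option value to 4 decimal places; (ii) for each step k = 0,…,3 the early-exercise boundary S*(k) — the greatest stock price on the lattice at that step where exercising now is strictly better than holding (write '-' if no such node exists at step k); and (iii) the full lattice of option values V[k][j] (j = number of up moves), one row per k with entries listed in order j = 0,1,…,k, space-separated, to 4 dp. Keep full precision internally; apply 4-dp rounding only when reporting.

Δt=0.37350  u=1.23926  d=0.80693  q=0.50962  discount=0.97347
step 4 (expiry): payoffs max(K−S,0) = 62.0373 40.3644 7.0800 0.0000 0.0000
step 3: (k=3,j=0): S=50.1313, (K−S)⁺=52.3587, hold=49.6392 ⇒ V=52.3587 exercise | (k=3,j=1): S=76.9896, (K−S)⁺=25.5004, hold=22.7809 ⇒ V=25.5004 exercise | (k=3,j=2): S=118.2376, (K−S)⁺=0.0000, hold=3.3797 ⇒ V=3.3797 continue | (k=3,j=3): S=181.5844, (K−S)⁺=0.0000, hold=0.0000 ⇒ V=0.0000 continue  boundary S*=76.9896
step 2: (k=2,j=0): S=62.1256, (K−S)⁺=40.3644, hold=37.6449 ⇒ V=40.3644 exercise | (k=2,j=1): S=95.4100, (K−S)⁺=7.0800, hold=13.8497 ⇒ V=13.8497 continue | (k=2,j=2): S=146.5268, (K−S)⁺=0.0000, hold=1.6134 ⇒ V=1.6134 continue  boundary S*=62.1256
step 1: (k=1,j=0): S=76.9896, (K−S)⁺=25.5004, hold=26.1394 ⇒ V=26.1394 continue | (k=1,j=1): S=118.2376, (K−S)⁺=0.0000, hold=7.4117 ⇒ V=7.4117 continue  boundary S*=-
step 0: (k=0,j=0): S=95.4100, (K−S)⁺=7.0800, hold=16.1550 ⇒ V=16.1550 continue  boundary S*=-

price = 16.1550
boundary = - - 62.1256 76.9896
tree:
16.1550
26.1394 7.4117
40.3644 13.8497 1.6134
52.3587 25.5004 3.3797 0.0000
62.0373 40.3644 7.0800 0.0000 0.0000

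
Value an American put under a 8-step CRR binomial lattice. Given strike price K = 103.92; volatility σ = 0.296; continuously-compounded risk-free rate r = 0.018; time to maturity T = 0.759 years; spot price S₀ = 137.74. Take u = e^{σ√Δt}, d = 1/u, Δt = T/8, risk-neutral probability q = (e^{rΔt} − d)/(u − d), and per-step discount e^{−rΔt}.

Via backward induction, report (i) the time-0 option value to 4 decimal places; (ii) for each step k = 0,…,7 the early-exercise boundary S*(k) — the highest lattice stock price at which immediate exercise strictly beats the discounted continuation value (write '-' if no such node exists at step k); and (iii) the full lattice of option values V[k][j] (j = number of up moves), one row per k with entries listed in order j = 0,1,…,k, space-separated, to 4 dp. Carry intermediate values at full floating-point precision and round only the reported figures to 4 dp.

Δt=0.09488  u=1.09546  d=0.91286  q=0.48658  discount=0.99829
step 8 (expiry): payoffs max(K−S,0) = 37.5011 24.2153 8.2720 0.0000 0.0000 0.0000 0.0000 0.0000 0.0000
step 7: (k=7,j=0): S=72.7592, (K−S)⁺=31.1608, hold=30.9835 ⇒ V=31.1608 exercise | (k=7,j=1): S=87.3132, (K−S)⁺=16.6068, hold=16.4295 ⇒ V=16.6068 exercise | (k=7,j=2): S=104.7784, (K−S)⁺=0.0000, hold=4.2397 ⇒ V=4.2397 continue | (k=7,j=3): S=125.7373, (K−S)⁺=0.0000, hold=0.0000 ⇒ V=0.0000 continue | (k=7,j=4): S=150.8885, (K−S)⁺=0.0000, hold=0.0000 ⇒ V=0.0000 continue | (k=7,j=5): S=181.0707, (K−S)⁺=0.0000, hold=0.0000 ⇒ V=0.0000 continue | (k=7,j=6): S=217.2903, (K−S)⁺=0.0000, hold=0.0000 ⇒ V=0.0000 continue | (k=7,j=7): S=260.7549, (K−S)⁺=0.0000, hold=0.0000 ⇒ V=0.0000 continue  boundary S*=87.3132
step 6: (k=6,j=0): S=79.7047, (K−S)⁺=24.2153, hold=24.0380 ⇒ V=24.2153 exercise | (k=6,j=1): S=95.6480, (K−S)⁺=8.2720, hold=10.5711 ⇒ V=10.5711 continue | (k=6,j=2): S=114.7805, (K−S)⁺=0.0000, hold=2.1730 ⇒ V=2.1730 continue | (k=6,j=3): S=137.7400, (K−S)⁺=0.0000, hold=0.0000 ⇒ V=0.0000 continue | (k=6,j=4): S=165.2921, (K−S)⁺=0.0000, hold=0.0000 ⇒ V=0.0000 continue | (k=6,j=5): S=198.3555, (K−S)⁺=0.0000, hold=0.0000 ⇒ V=0.0000 continue | (k=6,j=6): S=238.0326, (K−S)⁺=0.0000, hold=0.0000 ⇒ V=0.0000 continue  boundary S*=79.7047
step 5: (k=5,j=0): S=87.3132, (K−S)⁺=16.6068, hold=17.5463 ⇒ V=17.5463 continue | (k=5,j=1): S=104.7784, (K−S)⁺=0.0000, hold=6.4737 ⇒ V=6.4737 continue | (k=5,j=2): S=125.7373, (K−S)⁺=0.0000, hold=1.1138 ⇒ V=1.1138 continue | (k=5,j=3): S=150.8885, (K−S)⁺=0.0000, hold=0.0000 ⇒ V=0.0000 continue | (k=5,j=4): S=181.0707, (K−S)⁺=0.0000, hold=0.0000 ⇒ V=0.0000 continue | (k=5,j=5): S=217.2903, (K−S)⁺=0.0000, hold=0.0000 ⇒ V=0.0000 continue  boundary S*=-
step 4: (k=4,j=0): S=95.6480, (K−S)⁺=8.2720, hold=12.1378 ⇒ V=12.1378 continue | (k=4,j=1): S=114.7805, (K−S)⁺=0.0000, hold=3.8591 ⇒ V=3.8591 continue | (k=4,j=2): S=137.7400, (K−S)⁺=0.0000, hold=0.5709 ⇒ V=0.5709 continue | (k=4,j=3): S=165.2921, (K−S)⁺=0.0000, hold=0.0000 ⇒ V=0.0000 continue | (k=4,j=4): S=198.3555, (K−S)⁺=0.0000, hold=0.0000 ⇒ V=0.0000 continue  boundary S*=-
step 3: (k=3,j=0): S=104.7784, (K−S)⁺=0.0000, hold=8.0957 ⇒ V=8.0957 continue | (k=3,j=1): S=125.7373, (K−S)⁺=0.0000, hold=2.2552 ⇒ V=2.2552 continue | (k=3,j=2): S=150.8885, (K−S)⁺=0.0000, hold=0.2926 ⇒ V=0.2926 continue | (k=3,j=3): S=181.0707, (K−S)⁺=0.0000, hold=0.0000 ⇒ V=0.0000 continue  boundary S*=-
step 2: (k=2,j=0): S=114.7805, (K−S)⁺=0.0000, hold=5.2448 ⇒ V=5.2448 continue | (k=2,j=1): S=137.7400, (K−S)⁺=0.0000, hold=1.2980 ⇒ V=1.2980 continue | (k=2,j=2): S=165.2921, (K−S)⁺=0.0000, hold=0.1500 ⇒ V=0.1500 continue  boundary S*=-
step 1: (k=1,j=0): S=125.7373, (K−S)⁺=0.0000, hold=3.3187 ⇒ V=3.3187 continue | (k=1,j=1): S=150.8885, (K−S)⁺=0.0000, hold=0.7381 ⇒ V=0.7381 continue  boundary S*=-
step 0: (k=0,j=0): S=137.7400, (K−S)⁺=0.0000, hold=2.0595 ⇒ V=2.0595 continue  boundary S*=-

price = 2.0595
boundary = - - - - - - 79.7047 87.3132
tree:
2.0595
3.3187 0.7381
5.2448 1.2980 0.1500
8.0957 2.2552 0.2926 0.0000
12.1378 3.8591 0.5709 0.0000 0.0000
17.5463 6.4737 1.1138 0.0000 0.0000 0.0000
24.2153 10.5711 2.1730 0.0000 0.0000 0.0000 0.0000
31.1608 16.6068 4.2397 0.0000 0.0000 0.0000 0.0000 0.0000
37.5011 24.2153 8.2720 0.0000 0.0000 0.0000 0.0000 0.0000 0.0000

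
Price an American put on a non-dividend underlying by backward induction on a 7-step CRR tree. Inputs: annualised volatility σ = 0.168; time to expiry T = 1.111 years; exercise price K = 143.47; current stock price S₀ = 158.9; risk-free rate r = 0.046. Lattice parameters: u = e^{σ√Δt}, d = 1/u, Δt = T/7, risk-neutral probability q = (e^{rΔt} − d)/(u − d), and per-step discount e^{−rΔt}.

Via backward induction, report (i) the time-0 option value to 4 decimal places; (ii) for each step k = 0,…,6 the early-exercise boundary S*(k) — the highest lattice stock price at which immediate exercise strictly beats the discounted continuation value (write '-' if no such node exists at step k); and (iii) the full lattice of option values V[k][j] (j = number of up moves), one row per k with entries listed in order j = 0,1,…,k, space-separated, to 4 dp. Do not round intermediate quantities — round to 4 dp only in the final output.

price = 3.0232
boundary = - - - - 121.5781 129.9938 121.5781
tree:
3.0232
5.2164 1.1808
8.7463 2.2559 0.2736
14.1507 4.2240 0.5964 0.0000
21.8919 7.6951 1.3003 0.0000 0.0000
29.7627 13.4762 2.8350 0.0000 0.0000 0.0000
37.1240 21.8919 6.1811 0.0000 0.0000 0.0000 0.0000
44.0087 29.7627 13.4762 0.0000 0.0000 0.0000 0.0000 0.0000

Δt=0.15871  u=1.06922  d=0.93526  q=0.53797  discount=0.99273
step 7 (expiry): payoffs max(K−S,0) = 44.0087 29.7627 13.4762 0.0000 0.0000 0.0000 0.0000 0.0000
step 6: (k=6,j=0): S=106.3460, (K−S)⁺=37.1240, hold=36.0803 ⇒ V=37.1240 exercise | (k=6,j=1): S=121.5781, (K−S)⁺=21.8919, hold=20.8482 ⇒ V=21.8919 exercise | (k=6,j=2): S=138.9920, (K−S)⁺=4.4780, hold=6.1811 ⇒ V=6.1811 continue | (k=6,j=3): S=158.9000, (K−S)⁺=0.0000, hold=0.0000 ⇒ V=0.0000 continue | (k=6,j=4): S=181.6595, (K−S)⁺=0.0000, hold=0.0000 ⇒ V=0.0000 continue | (k=6,j=5): S=207.6788, (K−S)⁺=0.0000, hold=0.0000 ⇒ V=0.0000 continue | (k=6,j=6): S=237.4250, (K−S)⁺=0.0000, hold=0.0000 ⇒ V=0.0000 continue  boundary S*=121.5781
step 5: (k=5,j=0): S=113.7073, (K−S)⁺=29.7627, hold=28.7190 ⇒ V=29.7627 exercise | (k=5,j=1): S=129.9938, (K−S)⁺=13.4762, hold=13.3421 ⇒ V=13.4762 exercise | (k=5,j=2): S=148.6130, (K−S)⁺=0.0000, hold=2.8350 ⇒ V=2.8350 continue | (k=5,j=3): S=169.8991, (K−S)⁺=0.0000, hold=0.0000 ⇒ V=0.0000 continue | (k=5,j=4): S=194.2340, (K−S)⁺=0.0000, hold=0.0000 ⇒ V=0.0000 continue | (k=5,j=5): S=222.0544, (K−S)⁺=0.0000, hold=0.0000 ⇒ V=0.0000 continue  boundary S*=129.9938
step 4: (k=4,j=0): S=121.5781, (K−S)⁺=21.8919, hold=20.8482 ⇒ V=21.8919 exercise | (k=4,j=1): S=138.9920, (K−S)⁺=4.4780, hold=7.6951 ⇒ V=7.6951 continue | (k=4,j=2): S=158.9000, (K−S)⁺=0.0000, hold=1.3003 ⇒ V=1.3003 continue | (k=4,j=3): S=181.6595, (K−S)⁺=0.0000, hold=0.0000 ⇒ V=0.0000 continue | (k=4,j=4): S=207.6788, (K−S)⁺=0.0000, hold=0.0000 ⇒ V=0.0000 continue  boundary S*=121.5781
step 3: (k=3,j=0): S=129.9938, (K−S)⁺=13.4762, hold=14.1507 ⇒ V=14.1507 continue | (k=3,j=1): S=148.6130, (K−S)⁺=0.0000, hold=4.2240 ⇒ V=4.2240 continue | (k=3,j=2): S=169.8991, (K−S)⁺=0.0000, hold=0.5964 ⇒ V=0.5964 continue | (k=3,j=3): S=194.2340, (K−S)⁺=0.0000, hold=0.0000 ⇒ V=0.0000 continue  boundary S*=-
step 2: (k=2,j=0): S=138.9920, (K−S)⁺=4.4780, hold=8.7463 ⇒ V=8.7463 continue | (k=2,j=1): S=158.9000, (K−S)⁺=0.0000, hold=2.2559 ⇒ V=2.2559 continue | (k=2,j=2): S=181.6595, (K−S)⁺=0.0000, hold=0.2736 ⇒ V=0.2736 continue  boundary S*=-
step 1: (k=1,j=0): S=148.6130, (K−S)⁺=0.0000, hold=5.2164 ⇒ V=5.2164 continue | (k=1,j=1): S=169.8991, (K−S)⁺=0.0000, hold=1.1808 ⇒ V=1.1808 continue  boundary S*=-
step 0: (k=0,j=0): S=158.9000, (K−S)⁺=0.0000, hold=3.0232 ⇒ V=3.0232 continue  boundary S*=-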